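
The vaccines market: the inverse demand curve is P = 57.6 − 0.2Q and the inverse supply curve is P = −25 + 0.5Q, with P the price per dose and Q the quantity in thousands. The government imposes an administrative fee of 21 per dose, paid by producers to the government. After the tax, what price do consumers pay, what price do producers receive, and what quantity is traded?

Consumers pay 40; producers receive 19; quantity = 88.

Rewrite in direct form: Qd = 288 − 5P and Qs = 2P + 50.
Before the tax: set 288 − 5P = 2P + 50 → P* = 34, Q* = 118.
With the tax collected from producers, supply shifts: Qs = 2(P − 21) + 50.
Solving gives Q = 88 with consumers paying 40 and producers receiving 19 (the 21 wedge).
The less price-elastic side of the market bears the larger share of a per-unit tax.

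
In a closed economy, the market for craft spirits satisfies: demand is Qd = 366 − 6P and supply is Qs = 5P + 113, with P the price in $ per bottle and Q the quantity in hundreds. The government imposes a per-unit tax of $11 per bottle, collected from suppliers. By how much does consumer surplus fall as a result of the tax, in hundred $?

Consumer surplus falls by $1065 hundred.

Before the tax: set 366 − 6P = 5P + 113 → P* = $23, Q* = 228.
With the tax collected from suppliers, supply shifts: Qs = 5(P − 11) + 113.
Solving gives Q = 198 with consumers paying $28 and suppliers receiving $17 (the $11 wedge).
ΔCS is the trapezoid between Q = 198 and Q = 228 of height $5: ½ · (228 + 198) · 5 = $1065.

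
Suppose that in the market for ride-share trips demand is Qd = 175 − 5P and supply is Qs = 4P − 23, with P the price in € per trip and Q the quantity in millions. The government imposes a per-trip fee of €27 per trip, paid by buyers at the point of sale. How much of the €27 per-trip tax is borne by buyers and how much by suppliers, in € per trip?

Buyers bear €12 per trip; suppliers bear €15 per trip.

Before the tax: set 175 − 5P = 4P − 23 → P* = €22, Q* = 65.
With the tax collected from buyers, demand (in seller-price terms) shifts: Qd = 175 − 5(P + 27).
Solving gives Q = 5 with buyers paying €34 and suppliers receiving €7 (the €27 wedge).
Burden on buyers: €12; on suppliers: €15. (They sum to €27.)
The less price-elastic side of the market bears the larger share of a per-unit tax.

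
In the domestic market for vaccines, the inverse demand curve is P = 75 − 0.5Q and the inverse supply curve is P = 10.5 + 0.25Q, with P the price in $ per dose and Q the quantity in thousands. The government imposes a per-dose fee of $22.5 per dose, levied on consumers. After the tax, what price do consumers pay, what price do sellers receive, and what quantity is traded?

Rewrite in direct form: Qd = 150 − 2P and Qs = 4P − 42.
Without the tax, 150 − 2P = 4P − 42 gives 6P = 192, so P* = $32 and Q* = 86.
With the tax collected from consumers, demand (in seller-price terms) shifts: Qd = 150 − 2(P + 22.5).
New equilibrium: consumers pay $47, sellers receive $24.5, Q = 56. (Wedge: Pb − Ps = 22.5.)

Consumers pay $47; sellers receive $24.5; quantity = 56.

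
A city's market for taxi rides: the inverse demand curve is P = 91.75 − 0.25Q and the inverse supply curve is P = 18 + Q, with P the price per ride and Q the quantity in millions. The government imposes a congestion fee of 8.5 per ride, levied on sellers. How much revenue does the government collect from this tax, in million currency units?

Inverting to Q(P) form: Qd = 367 − 4P; Qs = P − 18.
Without the tax, 367 − 4P = P − 18 gives 5P = 385, so P* = 77 and Q* = 59.
With the tax collected from sellers, supply shifts: Qs = (P − 8.5) − 18.
Solving gives Q = 52.2 with buyers paying 78.7 and sellers receiving 70.2 (the 8.5 wedge).
Revenue = t · Q = 8.5 · 52.2 = 443.7.

Tax revenue = 443.7 million.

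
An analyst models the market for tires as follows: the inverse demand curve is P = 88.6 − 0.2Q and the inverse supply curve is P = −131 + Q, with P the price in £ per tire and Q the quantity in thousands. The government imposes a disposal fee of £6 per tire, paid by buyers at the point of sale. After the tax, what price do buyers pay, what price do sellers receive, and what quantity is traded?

Inverting to Q(P) form: Qd = 443 − 5P; Qs = P + 131.
Without the tax, 443 − 5P = P + 131 gives 6P = 312, so P* = £52 and Q* = 183.
With the tax collected from buyers, demand (in seller-price terms) shifts: Qd = 443 − 5(P + 6).
Solving gives Q = 178 with buyers paying £53 and sellers receiving £47 (the £6 wedge).

Buyers pay £53; sellers receive £47; quantity = 178.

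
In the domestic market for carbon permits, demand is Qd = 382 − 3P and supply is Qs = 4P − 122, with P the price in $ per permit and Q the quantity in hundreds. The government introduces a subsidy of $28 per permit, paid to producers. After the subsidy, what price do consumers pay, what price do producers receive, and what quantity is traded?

Consumers pay $56; producers receive $84; quantity = 214.

Before the subsidy: set 382 − 3P = 4P − 122 → P* = $72, Q* = 166.
With a per-unit subsidy paid to producers, each receives P + 28 per unit sold, so supply becomes Qs = 4(P + 28) − 122.
Solving gives Q = 214 with consumers paying $56 and producers receiving $84 (the $28 wedge).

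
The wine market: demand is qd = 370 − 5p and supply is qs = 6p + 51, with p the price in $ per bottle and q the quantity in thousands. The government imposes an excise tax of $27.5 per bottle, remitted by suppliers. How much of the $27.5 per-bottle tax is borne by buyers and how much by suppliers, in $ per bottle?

Buyers bear $15 per bottle; suppliers bear $12.5 per bottle.

Before the tax: set 370 − 5p = 6p + 51 → p* = $29, q* = 225.
With the tax collected from suppliers, supply shifts: qs = 6(p − 27.5) + 51.
New equilibrium: buyers pay $44, suppliers receive $16.5, q = 150. (Wedge: pb − ps = 27.5.)
Burden on buyers: $15; on suppliers: $12.5. (They sum to $27.5.)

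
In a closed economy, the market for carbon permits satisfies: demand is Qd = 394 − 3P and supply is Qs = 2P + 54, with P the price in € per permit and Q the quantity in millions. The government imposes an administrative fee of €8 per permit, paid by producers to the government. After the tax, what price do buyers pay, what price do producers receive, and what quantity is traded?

Without the tax, 394 − 3P = 2P + 54 gives 5P = 340, so P* = €68 and Q* = 190.
With the tax collected from producers, supply shifts: Qs = 2(P − 8) + 54.
New equilibrium: buyers pay €71.2, producers receive €63.2, Q = 180.4. (Wedge: Pb − Ps = 8.)

Buyers pay €71.2; producers receive €63.2; quantity = 180.4.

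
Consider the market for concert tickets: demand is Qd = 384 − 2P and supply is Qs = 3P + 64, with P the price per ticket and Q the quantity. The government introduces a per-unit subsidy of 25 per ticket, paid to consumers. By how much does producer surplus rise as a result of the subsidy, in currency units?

Before the subsidy: set 384 − 2P = 3P + 64 → P* = 64, Q* = 256.
With a per-unit subsidy paid to consumers, each effectively pays P − 25, so demand becomes Qd = 384 − 2(P − 25).
New equilibrium: consumers pay 49, producers receive 74, Q = 286. (Wedge: Pb − Ps = −25.)
ΔPS is the trapezoid between Q = 286 and Q = 256 of height 10: ½ · (256 + 286) · 10 = 2710.

Producer surplus rises by 2710.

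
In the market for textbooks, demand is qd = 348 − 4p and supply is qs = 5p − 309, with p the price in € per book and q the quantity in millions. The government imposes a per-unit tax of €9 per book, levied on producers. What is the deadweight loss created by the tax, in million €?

Deadweight loss = €90 million.

Before the tax: set 348 − 4p = 5p − 309 → p* = €73, q* = 56.
With the tax collected from producers, supply shifts: qs = 5(p − 9) − 309.
New equilibrium: buyers pay €78, producers receive €69, q = 36. (Wedge: pb − ps = 9.)
Quantity falls by |ΔQ| = |56 − 36| = 20.
DWL = ½ · t · |ΔQ| = ½ · 9 · 20 = €90.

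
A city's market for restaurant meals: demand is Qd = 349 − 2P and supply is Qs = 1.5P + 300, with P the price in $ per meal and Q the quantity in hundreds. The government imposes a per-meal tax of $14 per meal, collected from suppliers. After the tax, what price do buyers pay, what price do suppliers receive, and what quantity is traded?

Without the tax, 349 − 2P = 1.5P + 300 gives 3.5P = 49, so P* = $14 and Q* = 321.
With the tax collected from suppliers, supply shifts: Qs = 1.5(P − 14) + 300.
Solving gives Q = 309 with buyers paying $20 and suppliers receiving $6 (the $14 wedge).
The less price-elastic side of the market bears the larger share of a per-unit tax.

Buyers pay $20; suppliers receive $6; quantity = 309.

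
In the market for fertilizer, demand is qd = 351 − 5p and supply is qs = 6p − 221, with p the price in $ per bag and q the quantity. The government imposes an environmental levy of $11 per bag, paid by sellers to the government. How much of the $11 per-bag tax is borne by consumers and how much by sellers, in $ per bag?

Without the tax, 351 − 5p = 6p − 221 gives 11p = 572, so p* = $52 and q* = 91.
With the tax collected from sellers, supply shifts: qs = 6(p − 11) − 221.
New equilibrium: consumers pay $58, sellers receive $47, q = 61. (Wedge: pb − ps = 11.)
Burden on consumers: $6; on sellers: $5. (They sum to $11.)
The less price-elastic side of the market bears the larger share of a per-unit tax.

Consumers bear $6 per bag; sellers bear $5 per bag.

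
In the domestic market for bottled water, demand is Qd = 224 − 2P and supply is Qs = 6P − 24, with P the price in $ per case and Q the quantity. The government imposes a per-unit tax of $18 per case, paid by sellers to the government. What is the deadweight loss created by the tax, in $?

Before the tax: set 224 − 2P = 6P − 24 → P* = $31, Q* = 162.
With the tax collected from sellers, supply shifts: Qs = 6(P − 18) − 24.
New equilibrium: consumers pay $44.5, sellers receive $26.5, Q = 135. (Wedge: Pb − Ps = 18.)
Quantity falls by |ΔQ| = |162 − 135| = 27.
DWL = ½ · t · |ΔQ| = ½ · 18 · 27 = $243.

Deadweight loss = $243.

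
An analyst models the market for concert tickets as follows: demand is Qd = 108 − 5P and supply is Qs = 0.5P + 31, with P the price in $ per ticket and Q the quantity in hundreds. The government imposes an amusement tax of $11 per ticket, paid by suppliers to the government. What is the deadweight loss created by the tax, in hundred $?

Deadweight loss = $27.5 hundred.

Without the tax, 108 − 5P = 0.5P + 31 gives 5.5P = 77, so P* = $14 and Q* = 38.
With the tax collected from suppliers, supply shifts: Qs = 0.5(P − 11) + 31.
New equilibrium: consumers pay $15, suppliers receive $4, Q = 33. (Wedge: Pb − Ps = 11.)
Quantity falls by |ΔQ| = |38 − 33| = 5.
DWL = ½ · t · |ΔQ| = ½ · 11 · 5 = $27.5.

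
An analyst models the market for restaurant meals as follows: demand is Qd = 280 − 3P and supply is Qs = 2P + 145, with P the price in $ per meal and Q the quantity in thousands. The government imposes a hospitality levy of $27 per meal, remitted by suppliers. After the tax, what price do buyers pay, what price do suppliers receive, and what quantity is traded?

Without the tax, 280 − 3P = 2P + 145 gives 5P = 135, so P* = $27 and Q* = 199.
With the tax collected from suppliers, supply shifts: Qs = 2(P − 27) + 145.
New equilibrium: buyers pay $37.8, suppliers receive $10.8, Q = 166.6. (Wedge: Pb − Ps = 27.)

Buyers pay $37.8; suppliers receive $10.8; quantity = 166.6.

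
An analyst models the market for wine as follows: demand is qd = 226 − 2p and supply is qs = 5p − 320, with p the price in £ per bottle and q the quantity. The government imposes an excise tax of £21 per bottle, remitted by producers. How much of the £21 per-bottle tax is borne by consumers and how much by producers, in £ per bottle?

Consumers bear £15 per bottle; producers bear £6 per bottle.

Before the tax: set 226 − 2p = 5p − 320 → p* = £78, q* = 70.
With the tax collected from producers, supply shifts: qs = 5(p − 21) − 320.
New equilibrium: consumers pay £93, producers receive £72, q = 40. (Wedge: pb − ps = 21.)
Burden on consumers: £15; on producers: £6. (They sum to £21.)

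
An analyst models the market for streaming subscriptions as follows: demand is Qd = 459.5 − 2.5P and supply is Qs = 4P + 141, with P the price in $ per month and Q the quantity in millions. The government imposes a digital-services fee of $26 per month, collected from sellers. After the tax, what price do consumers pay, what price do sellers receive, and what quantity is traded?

Before the tax: set 459.5 − 2.5P = 4P + 141 → P* = $49, Q* = 337.
With the tax collected from sellers, supply shifts: Qs = 4(P − 26) + 141.
New equilibrium: consumers pay $65, sellers receive $39, Q = 297. (Wedge: Pb − Ps = 26.)

Consumers pay $65; sellers receive $39; quantity = 297.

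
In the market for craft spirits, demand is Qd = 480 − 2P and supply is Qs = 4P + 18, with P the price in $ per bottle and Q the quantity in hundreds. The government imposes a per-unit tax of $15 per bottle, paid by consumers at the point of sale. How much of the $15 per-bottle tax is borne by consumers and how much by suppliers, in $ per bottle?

Without the tax, 480 − 2P = 4P + 18 gives 6P = 462, so P* = $77 and Q* = 326.
With the tax collected from consumers, demand (in seller-price terms) shifts: Qd = 480 − 2(P + 15).
New equilibrium: consumers pay $87, suppliers receive $72, Q = 306. (Wedge: Pb − Ps = 15.)
Burden on consumers: $10; on suppliers: $5. (They sum to $15.)
The less price-elastic side of the market bears the larger share of a per-unit tax.

Consumers bear $10 per bottle; suppliers bear $5 per bottle.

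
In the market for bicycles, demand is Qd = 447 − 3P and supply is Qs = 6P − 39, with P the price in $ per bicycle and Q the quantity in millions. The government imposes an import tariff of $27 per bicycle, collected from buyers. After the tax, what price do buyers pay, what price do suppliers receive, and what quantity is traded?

Buyers pay $72; suppliers receive $45; quantity = 231.

Before the tax: set 447 − 3P = 6P − 39 → P* = $54, Q* = 285.
With the tax collected from buyers, demand (in seller-price terms) shifts: Qd = 447 − 3(P + 27).
New equilibrium: buyers pay $72, suppliers receive $45, Q = 231. (Wedge: Pb − Ps = 27.)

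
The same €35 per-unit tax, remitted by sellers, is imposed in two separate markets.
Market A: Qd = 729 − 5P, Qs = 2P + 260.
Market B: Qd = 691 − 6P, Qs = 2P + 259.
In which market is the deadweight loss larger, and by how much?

Market A: pre-tax P* = €67, Q* = 394; post-tax Q = 344; deadweight loss = €875.
Market B: pre-tax P* = €54, Q* = 367; post-tax Q = 314.5; deadweight loss = €918.75.
Difference: €875 vs €918.75 → market B is larger by €43.75.

Market B, by €43.75.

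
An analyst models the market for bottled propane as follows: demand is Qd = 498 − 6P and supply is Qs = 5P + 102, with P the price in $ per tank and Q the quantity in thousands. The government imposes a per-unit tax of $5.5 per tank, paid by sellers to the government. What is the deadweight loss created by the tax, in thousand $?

Deadweight loss = $41.25 thousand.

Without the tax, 498 − 6P = 5P + 102 gives 11P = 396, so P* = $36 and Q* = 282.
With the tax collected from sellers, supply shifts: Qs = 5(P − 5.5) + 102.
New equilibrium: consumers pay $38.5, sellers receive $33, Q = 267. (Wedge: Pb − Ps = 5.5.)
Quantity falls by |ΔQ| = |282 − 267| = 15.
DWL = ½ · t · |ΔQ| = ½ · 5.5 · 15 = $41.25.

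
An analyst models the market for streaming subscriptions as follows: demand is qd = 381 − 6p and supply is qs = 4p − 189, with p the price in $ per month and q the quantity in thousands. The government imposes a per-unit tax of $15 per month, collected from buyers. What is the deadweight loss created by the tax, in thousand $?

Without the tax, 381 − 6p = 4p − 189 gives 10p = 570, so p* = $57 and q* = 39.
With the tax collected from buyers, demand (in seller-price terms) shifts: qd = 381 − 6(p + 15).
New equilibrium: buyers pay $63, producers receive $48, q = 3. (Wedge: pb − ps = 15.)
Quantity falls by |ΔQ| = |39 − 3| = 36.
DWL = ½ · t · |ΔQ| = ½ · 15 · 36 = $270.

Deadweight loss = $270 thousand.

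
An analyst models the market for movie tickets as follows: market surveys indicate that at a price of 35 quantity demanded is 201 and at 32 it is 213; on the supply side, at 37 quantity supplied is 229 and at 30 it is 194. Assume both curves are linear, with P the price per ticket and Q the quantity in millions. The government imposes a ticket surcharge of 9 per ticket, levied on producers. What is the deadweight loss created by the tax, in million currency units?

Demand slope: (213 − 201)/(32 − 35) = -4, so Qd = 341 − 4P.
Supply slope: (194 − 229)/(30 − 37) = 5, so Qs = 5P + 44.
Without the tax, 341 − 4P = 5P + 44 gives 9P = 297, so P* = 33 and Q* = 209.
With the tax collected from producers, supply shifts: Qs = 5(P − 9) + 44.
Solving gives Q = 189 with buyers paying 38 and producers receiving 29 (the 9 wedge).
Quantity falls by |ΔQ| = |209 − 189| = 20.
DWL = ½ · t · |ΔQ| = ½ · 9 · 20 = 90.

Deadweight loss = 90 million.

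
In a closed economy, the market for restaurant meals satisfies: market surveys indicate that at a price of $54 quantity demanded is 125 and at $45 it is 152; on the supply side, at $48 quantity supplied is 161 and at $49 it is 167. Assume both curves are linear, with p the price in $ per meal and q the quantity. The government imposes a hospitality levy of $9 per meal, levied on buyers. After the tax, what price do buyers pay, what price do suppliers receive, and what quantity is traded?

Buyers pay $52; suppliers receive $43; quantity = 131.

Demand slope: (152 − 125)/(45 − 54) = -3, so qd = 287 − 3p.
Supply slope: (167 − 161)/(49 − 48) = 6, so qs = 6p − 127.
Before the tax: set 287 − 3p = 6p − 127 → p* = $46, q* = 149.
With the tax collected from buyers, demand (in seller-price terms) shifts: qd = 287 − 3(p + 9).
New equilibrium: buyers pay $52, suppliers receive $43, q = 131. (Wedge: pb − ps = 9.)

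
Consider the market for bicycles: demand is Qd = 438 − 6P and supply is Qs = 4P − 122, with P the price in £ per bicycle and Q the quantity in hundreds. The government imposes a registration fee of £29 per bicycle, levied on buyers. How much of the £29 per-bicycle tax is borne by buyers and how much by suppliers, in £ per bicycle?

Buyers bear £11.6 per bicycle; suppliers bear £17.4 per bicycle.

Without the tax, 438 − 6P = 4P − 122 gives 10P = 560, so P* = £56 and Q* = 102.
With the tax collected from buyers, demand (in seller-price terms) shifts: Qd = 438 − 6(P + 29).
Solving gives Q = 32.4 with buyers paying £67.6 and suppliers receiving £38.6 (the £29 wedge).
Burden on buyers: £11.6; on suppliers: £17.4. (They sum to £29.)
The less price-elastic side of the market bears the larger share of a per-unit tax.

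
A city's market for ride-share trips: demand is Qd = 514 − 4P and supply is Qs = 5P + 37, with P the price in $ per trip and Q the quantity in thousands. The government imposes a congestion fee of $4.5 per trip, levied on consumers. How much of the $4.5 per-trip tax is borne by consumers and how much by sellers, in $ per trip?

Before the tax: set 514 − 4P = 5P + 37 → P* = $53, Q* = 302.
With the tax collected from consumers, demand (in seller-price terms) shifts: Qd = 514 − 4(P + 4.5).
Solving gives Q = 292 with consumers paying $55.5 and sellers receiving $51 (the $4.5 wedge).
Burden on consumers: $2.5; on sellers: $2. (They sum to $4.5.)

Consumers bear $2.5 per trip; sellers bear $2 per trip.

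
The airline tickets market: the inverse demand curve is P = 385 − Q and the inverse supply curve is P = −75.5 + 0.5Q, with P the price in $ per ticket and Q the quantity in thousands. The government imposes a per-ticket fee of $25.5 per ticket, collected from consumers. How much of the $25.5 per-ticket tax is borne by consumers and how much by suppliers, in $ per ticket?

Rewrite in direct form: Qd = 385 − P and Qs = 2P + 151.
Before the tax: set 385 − P = 2P + 151 → P* = $78, Q* = 307.
With the tax collected from consumers, demand (in seller-price terms) shifts: Qd = 385 − (P + 25.5).
Solving gives Q = 290 with consumers paying $95 and suppliers receiving $69.5 (the $25.5 wedge).
Burden on consumers: $17; on suppliers: $8.5. (They sum to $25.5.)

Consumers bear $17 per ticket; suppliers bear $8.5 per ticket.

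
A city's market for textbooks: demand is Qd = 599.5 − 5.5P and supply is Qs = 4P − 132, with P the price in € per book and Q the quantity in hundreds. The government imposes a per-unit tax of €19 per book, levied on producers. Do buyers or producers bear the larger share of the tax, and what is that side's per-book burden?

Before the tax: set 599.5 − 5.5P = 4P − 132 → P* = €77, Q* = 176.
With the tax collected from producers, supply shifts: Qs = 4(P − 19) − 132.
Solving gives Q = 132 with buyers paying €85 and producers receiving €66 (the €19 wedge).
Per-book burden: buyers €8, producers €11.
Producers take the larger share because supply is less price-elastic here (demand slope 5.5 vs supply slope 4).

Producers bear the larger share: €11 per book.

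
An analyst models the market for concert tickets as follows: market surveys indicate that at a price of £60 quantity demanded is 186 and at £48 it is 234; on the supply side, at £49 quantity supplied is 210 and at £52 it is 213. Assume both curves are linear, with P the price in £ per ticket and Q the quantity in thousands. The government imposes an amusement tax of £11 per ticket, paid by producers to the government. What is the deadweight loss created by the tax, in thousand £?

Deadweight loss = £48.4 thousand.

Demand slope: (234 − 186)/(48 − 60) = -4, so Qd = 426 − 4P.
Supply slope: (213 − 210)/(52 − 49) = 1, so Qs = P + 161.
Before the tax: set 426 − 4P = P + 161 → P* = £53, Q* = 214.
With the tax collected from producers, supply shifts: Qs = (P − 11) + 161.
Solving gives Q = 205.2 with buyers paying £55.2 and producers receiving £44.2 (the £11 wedge).
Quantity falls by |ΔQ| = |214 − 205.2| = 8.8.
DWL = ½ · t · |ΔQ| = ½ · 11 · 8.8 = £48.4.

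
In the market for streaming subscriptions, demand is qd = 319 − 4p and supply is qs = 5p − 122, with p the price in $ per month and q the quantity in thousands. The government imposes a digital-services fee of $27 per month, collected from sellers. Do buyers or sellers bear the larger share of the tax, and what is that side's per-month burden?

Buyers bear the larger share: $15 per month.

Before the tax: set 319 − 4p = 5p − 122 → p* = $49, q* = 123.
With the tax collected from sellers, supply shifts: qs = 5(p − 27) − 122.
New equilibrium: buyers pay $64, sellers receive $37, q = 63. (Wedge: pb − ps = 27.)
Per-month burden: buyers $15, sellers $12.
Buyers take the larger share because demand is less price-elastic here (demand slope 4 vs supply slope 5).
The less price-elastic side of the market bears the larger share of a per-unit tax.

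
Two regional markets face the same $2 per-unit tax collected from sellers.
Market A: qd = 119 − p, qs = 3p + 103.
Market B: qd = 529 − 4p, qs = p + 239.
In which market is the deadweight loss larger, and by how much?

Market A: pre-tax p* = $4, q* = 115; post-tax q = 113.5; deadweight loss = $1.5.
Market B: pre-tax p* = $58, q* = 297; post-tax q = 295.4; deadweight loss = $1.6.
Difference: $1.5 vs $1.6 → market B is larger by $0.1.

Market B, by $0.1.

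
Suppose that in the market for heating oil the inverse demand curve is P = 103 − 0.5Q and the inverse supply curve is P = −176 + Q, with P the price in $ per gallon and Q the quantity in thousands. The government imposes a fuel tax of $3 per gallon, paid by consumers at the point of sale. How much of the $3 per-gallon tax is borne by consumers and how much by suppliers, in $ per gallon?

Consumers bear $1 per gallon; suppliers bear $2 per gallon.

Inverting to Q(P) form: Qd = 206 − 2P; Qs = P + 176.
Before the tax: set 206 − 2P = P + 176 → P* = $10, Q* = 186.
With the tax collected from consumers, demand (in seller-price terms) shifts: Qd = 206 − 2(P + 3).
New equilibrium: consumers pay $11, suppliers receive $8, Q = 184. (Wedge: Pb − Ps = 3.)
Burden on consumers: $1; on suppliers: $2. (They sum to $3.)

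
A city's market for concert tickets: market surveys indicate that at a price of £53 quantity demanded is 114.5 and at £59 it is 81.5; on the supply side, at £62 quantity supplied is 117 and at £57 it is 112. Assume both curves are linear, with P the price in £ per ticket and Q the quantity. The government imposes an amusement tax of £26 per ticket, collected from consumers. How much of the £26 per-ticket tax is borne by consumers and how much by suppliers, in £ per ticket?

Consumers bear £4 per ticket; suppliers bear £22 per ticket.

Demand slope: (81.5 − 114.5)/(59 − 53) = -5.5, so Qd = 406 − 5.5P.
Supply slope: (112 − 117)/(57 − 62) = 1, so Qs = P + 55.
Before the tax: set 406 − 5.5P = P + 55 → P* = £54, Q* = 109.
With the tax collected from consumers, demand (in seller-price terms) shifts: Qd = 406 − 5.5(P + 26).
Solving gives Q = 87 with consumers paying £58 and suppliers receiving £32 (the £26 wedge).
Burden on consumers: £4; on suppliers: £22. (They sum to £26.)
The less price-elastic side of the market bears the larger share of a per-unit tax.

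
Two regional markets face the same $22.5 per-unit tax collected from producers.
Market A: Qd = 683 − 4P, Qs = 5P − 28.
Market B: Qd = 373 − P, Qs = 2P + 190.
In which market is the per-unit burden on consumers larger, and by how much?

Market B, by $2.5.

Market A: pre-tax P* = $79, Q* = 367; post-tax Q = 317; per-unit burden on consumers = $12.5.
Market B: pre-tax P* = $61, Q* = 312; post-tax Q = 297; per-unit burden on consumers = $15.
Difference: $12.5 vs $15 → market B is larger by $2.5.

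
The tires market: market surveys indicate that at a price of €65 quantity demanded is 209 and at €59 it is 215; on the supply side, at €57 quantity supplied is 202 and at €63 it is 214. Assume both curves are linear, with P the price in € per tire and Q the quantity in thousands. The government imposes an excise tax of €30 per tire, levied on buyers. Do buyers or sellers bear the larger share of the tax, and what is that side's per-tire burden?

Demand slope: (215 − 209)/(59 − 65) = -1, so Qd = 274 − P.
Supply slope: (214 − 202)/(63 − 57) = 2, so Qs = 2P + 88.
Without the tax, 274 − P = 2P + 88 gives 3P = 186, so P* = €62 and Q* = 212.
With the tax collected from buyers, demand (in seller-price terms) shifts: Qd = 274 − (P + 30).
Solving gives Q = 192 with buyers paying €82 and sellers receiving €52 (the €30 wedge).
Per-tire burden: buyers €20, sellers €10.
Buyers take the larger share because demand is less price-elastic here (demand slope 1 vs supply slope 2).

Buyers bear the larger share: €20 per tire.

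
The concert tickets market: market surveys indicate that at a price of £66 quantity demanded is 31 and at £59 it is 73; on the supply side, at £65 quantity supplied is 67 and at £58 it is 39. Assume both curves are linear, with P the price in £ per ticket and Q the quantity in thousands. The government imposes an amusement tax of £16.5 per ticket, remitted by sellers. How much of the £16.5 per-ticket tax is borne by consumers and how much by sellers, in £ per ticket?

Consumers bear £6.6 per ticket; sellers bear £9.9 per ticket.

Demand slope: (73 − 31)/(59 − 66) = -6, so Qd = 427 − 6P.
Supply slope: (39 − 67)/(58 − 65) = 4, so Qs = 4P − 193.
Before the tax: set 427 − 6P = 4P − 193 → P* = £62, Q* = 55.
With the tax collected from sellers, supply shifts: Qs = 4(P − 16.5) − 193.
New equilibrium: consumers pay £68.6, sellers receive £52.1, Q = 15.4. (Wedge: Pb − Ps = 16.5.)
Burden on consumers: £6.6; on sellers: £9.9. (They sum to £16.5.)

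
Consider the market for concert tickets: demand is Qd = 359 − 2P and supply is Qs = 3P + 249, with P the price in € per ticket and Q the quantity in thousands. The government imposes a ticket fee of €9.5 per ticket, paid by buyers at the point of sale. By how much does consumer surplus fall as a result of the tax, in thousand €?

Before the tax: set 359 − 2P = 3P + 249 → P* = €22, Q* = 315.
With the tax collected from buyers, demand (in seller-price terms) shifts: Qd = 359 − 2(P + 9.5).
New equilibrium: buyers pay €27.7, sellers receive €18.2, Q = 303.6. (Wedge: Pb − Ps = 9.5.)
ΔCS is the trapezoid between Q = 303.6 and Q = 315 of height €5.7: ½ · (315 + 303.6) · 5.7 = €1763.01.

Consumer surplus falls by €1763.01 thousand.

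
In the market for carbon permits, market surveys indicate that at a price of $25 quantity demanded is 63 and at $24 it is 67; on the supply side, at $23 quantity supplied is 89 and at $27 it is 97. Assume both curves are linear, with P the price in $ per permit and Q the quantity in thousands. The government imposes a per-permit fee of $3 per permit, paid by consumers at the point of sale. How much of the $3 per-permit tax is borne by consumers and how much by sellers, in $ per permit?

Consumers bear $1 per permit; sellers bear $2 per permit.

Demand slope: (67 − 63)/(24 − 25) = -4, so Qd = 163 − 4P.
Supply slope: (97 − 89)/(27 − 23) = 2, so Qs = 2P + 43.
Before the tax: set 163 − 4P = 2P + 43 → P* = $20, Q* = 83.
With the tax collected from consumers, demand (in seller-price terms) shifts: Qd = 163 − 4(P + 3).
Solving gives Q = 79 with consumers paying $21 and sellers receiving $18 (the $3 wedge).
Burden on consumers: $1; on sellers: $2. (They sum to $3.)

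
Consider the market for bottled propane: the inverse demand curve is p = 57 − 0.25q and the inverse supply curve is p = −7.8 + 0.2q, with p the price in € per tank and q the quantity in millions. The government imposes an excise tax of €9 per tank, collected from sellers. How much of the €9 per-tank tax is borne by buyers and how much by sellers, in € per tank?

Rewrite in direct form: qd = 228 − 4p and qs = 5p + 39.
Without the tax, 228 − 4p = 5p + 39 gives 9p = 189, so p* = €21 and q* = 144.
With the tax collected from sellers, supply shifts: qs = 5(p − 9) + 39.
Solving gives q = 124 with buyers paying €26 and sellers receiving €17 (the €9 wedge).
Burden on buyers: €5; on sellers: €4. (They sum to €9.)

Buyers bear €5 per tank; sellers bear €4 per tank.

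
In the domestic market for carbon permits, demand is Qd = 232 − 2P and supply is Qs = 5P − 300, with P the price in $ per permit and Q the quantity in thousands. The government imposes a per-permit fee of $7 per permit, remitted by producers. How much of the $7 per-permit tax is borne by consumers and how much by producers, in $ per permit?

Consumers bear $5 per permit; producers bear $2 per permit.

Before the tax: set 232 − 2P = 5P − 300 → P* = $76, Q* = 80.
With the tax collected from producers, supply shifts: Qs = 5(P − 7) − 300.
Solving gives Q = 70 with consumers paying $81 and producers receiving $74 (the $7 wedge).
Burden on consumers: $5; on producers: $2. (They sum to $7.)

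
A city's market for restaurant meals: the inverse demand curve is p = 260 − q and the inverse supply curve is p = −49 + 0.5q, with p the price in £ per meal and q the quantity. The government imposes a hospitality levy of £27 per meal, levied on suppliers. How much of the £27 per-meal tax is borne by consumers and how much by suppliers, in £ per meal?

Consumers bear £18 per meal; suppliers bear £9 per meal.

Rewrite in direct form: qd = 260 − p and qs = 2p + 98.
Before the tax: set 260 − p = 2p + 98 → p* = £54, q* = 206.
With the tax collected from suppliers, supply shifts: qs = 2(p − 27) + 98.
Solving gives q = 188 with consumers paying £72 and suppliers receiving £45 (the £27 wedge).
Burden on consumers: £18; on suppliers: £9. (They sum to £27.)
The less price-elastic side of the market bears the larger share of a per-unit tax.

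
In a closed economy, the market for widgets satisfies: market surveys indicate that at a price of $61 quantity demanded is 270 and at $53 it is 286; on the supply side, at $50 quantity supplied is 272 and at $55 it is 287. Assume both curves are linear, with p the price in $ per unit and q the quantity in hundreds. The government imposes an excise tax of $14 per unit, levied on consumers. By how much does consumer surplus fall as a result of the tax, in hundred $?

Demand slope: (286 − 270)/(53 − 61) = -2, so qd = 392 − 2p.
Supply slope: (287 − 272)/(55 − 50) = 3, so qs = 3p + 122.
Before the tax: set 392 − 2p = 3p + 122 → p* = $54, q* = 284.
With the tax collected from consumers, demand (in seller-price terms) shifts: qd = 392 − 2(p + 14).
Solving gives q = 267.2 with consumers paying $62.4 and producers receiving $48.4 (the $14 wedge).
ΔCS is the trapezoid between Q = 267.2 and Q = 284 of height $8.4: ½ · (284 + 267.2) · 8.4 = $2315.04.

Consumer surplus falls by $2315.04 hundred.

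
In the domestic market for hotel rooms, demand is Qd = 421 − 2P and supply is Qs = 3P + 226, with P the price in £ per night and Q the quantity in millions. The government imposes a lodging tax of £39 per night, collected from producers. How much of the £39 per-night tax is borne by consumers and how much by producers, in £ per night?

Consumers bear £23.4 per night; producers bear £15.6 per night.

Before the tax: set 421 − 2P = 3P + 226 → P* = £39, Q* = 343.
With the tax collected from producers, supply shifts: Qs = 3(P − 39) + 226.
Solving gives Q = 296.2 with consumers paying £62.4 and producers receiving £23.4 (the £39 wedge).
Burden on consumers: £23.4; on producers: £15.6. (They sum to £39.)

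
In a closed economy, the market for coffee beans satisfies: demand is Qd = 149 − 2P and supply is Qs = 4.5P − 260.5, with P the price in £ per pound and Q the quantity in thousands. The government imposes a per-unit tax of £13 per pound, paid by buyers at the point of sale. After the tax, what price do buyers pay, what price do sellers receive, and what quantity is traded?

Buyers pay £72; sellers receive £59; quantity = 5.

Before the tax: set 149 − 2P = 4.5P − 260.5 → P* = £63, Q* = 23.
With the tax collected from buyers, demand (in seller-price terms) shifts: Qd = 149 − 2(P + 13).
New equilibrium: buyers pay £72, sellers receive £59, Q = 5. (Wedge: Pb − Ps = 13.)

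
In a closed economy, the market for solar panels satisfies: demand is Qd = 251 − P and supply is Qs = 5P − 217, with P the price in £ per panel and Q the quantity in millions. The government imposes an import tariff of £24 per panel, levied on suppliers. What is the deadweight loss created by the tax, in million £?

Deadweight loss = £240 million.

Without the tax, 251 − P = 5P − 217 gives 6P = 468, so P* = £78 and Q* = 173.
With the tax collected from suppliers, supply shifts: Qs = 5(P − 24) − 217.
New equilibrium: consumers pay £98, suppliers receive £74, Q = 153. (Wedge: Pb − Ps = 24.)
Quantity falls by |ΔQ| = |173 − 153| = 20.
DWL = ½ · t · |ΔQ| = ½ · 24 · 20 = £240.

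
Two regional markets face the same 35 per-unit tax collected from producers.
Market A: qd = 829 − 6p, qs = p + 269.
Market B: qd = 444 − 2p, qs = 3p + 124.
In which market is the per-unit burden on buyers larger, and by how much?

Market A: pre-tax p* = 80, q* = 349; post-tax q = 319; per-unit burden on buyers = 5.
Market B: pre-tax p* = 64, q* = 316; post-tax q = 274; per-unit burden on buyers = 21.
Difference: 5 vs 21 → market B is larger by 16.

Market B, by 16.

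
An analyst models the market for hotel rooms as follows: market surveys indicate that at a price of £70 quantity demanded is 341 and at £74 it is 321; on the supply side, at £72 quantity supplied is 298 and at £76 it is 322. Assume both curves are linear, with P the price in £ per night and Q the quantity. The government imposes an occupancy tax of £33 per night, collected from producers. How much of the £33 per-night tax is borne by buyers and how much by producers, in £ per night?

Demand slope: (321 − 341)/(74 − 70) = -5, so Qd = 691 − 5P.
Supply slope: (322 − 298)/(76 − 72) = 6, so Qs = 6P − 134.
Before the tax: set 691 − 5P = 6P − 134 → P* = £75, Q* = 316.
With the tax collected from producers, supply shifts: Qs = 6(P − 33) − 134.
Solving gives Q = 226 with buyers paying £93 and producers receiving £60 (the £33 wedge).
Burden on buyers: £18; on producers: £15. (They sum to £33.)

Buyers bear £18 per night; producers bear £15 per night.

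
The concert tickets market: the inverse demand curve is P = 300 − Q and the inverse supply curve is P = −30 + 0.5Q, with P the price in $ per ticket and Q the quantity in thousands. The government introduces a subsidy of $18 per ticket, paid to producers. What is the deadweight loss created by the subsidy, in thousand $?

Deadweight loss = $108 thousand.

Rewrite in direct form: Qd = 300 − P and Qs = 2P + 60.
Without the subsidy, 300 − P = 2P + 60 gives 3P = 240, so P* = $80 and Q* = 220.
With a per-unit subsidy paid to producers, each receives P + 18 per unit sold, so supply becomes Qs = 2(P + 18) + 60.
Solving gives Q = 232 with consumers paying $68 and producers receiving $86 (the $18 wedge).
Quantity rises by |ΔQ| = |220 − 232| = 12.
DWL = ½ · t · |ΔQ| = ½ · 18 · 12 = $108.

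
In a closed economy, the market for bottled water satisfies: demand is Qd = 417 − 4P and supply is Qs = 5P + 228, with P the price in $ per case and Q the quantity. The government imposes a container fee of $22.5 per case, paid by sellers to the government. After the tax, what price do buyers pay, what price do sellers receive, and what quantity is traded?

Without the tax, 417 − 4P = 5P + 228 gives 9P = 189, so P* = $21 and Q* = 333.
With the tax collected from sellers, supply shifts: Qs = 5(P − 22.5) + 228.
New equilibrium: buyers pay $33.5, sellers receive $11, Q = 283. (Wedge: Pb − Ps = 22.5.)

Buyers pay $33.5; sellers receive $11; quantity = 283.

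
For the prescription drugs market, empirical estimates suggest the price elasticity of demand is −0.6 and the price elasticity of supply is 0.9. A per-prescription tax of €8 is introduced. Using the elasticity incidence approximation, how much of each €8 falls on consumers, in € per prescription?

Consumers bear ≈ €4.8 per prescription.

Incidence ratio: consumers' share ≈ εs / (εs + |εd|) = 0.9 / (0.9 + 0.6) = 0.6.
So consumers bear ≈ 0.6 × €8 = €4.8; suppliers bear €3.2.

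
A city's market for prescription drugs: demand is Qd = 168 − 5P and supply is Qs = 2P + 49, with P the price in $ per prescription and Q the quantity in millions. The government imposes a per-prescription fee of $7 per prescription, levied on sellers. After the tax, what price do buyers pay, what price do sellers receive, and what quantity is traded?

Buyers pay $19; sellers receive $12; quantity = 73.

Before the tax: set 168 − 5P = 2P + 49 → P* = $17, Q* = 83.
With the tax collected from sellers, supply shifts: Qs = 2(P − 7) + 49.
New equilibrium: buyers pay $19, sellers receive $12, Q = 73. (Wedge: Pb − Ps = 7.)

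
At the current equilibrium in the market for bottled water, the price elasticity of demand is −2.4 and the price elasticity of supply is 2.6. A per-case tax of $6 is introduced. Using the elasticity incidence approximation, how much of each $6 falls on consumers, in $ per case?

Consumers bear ≈ $3.12 per case.

Incidence ratio: consumers' share ≈ εs / (εs + |εd|) = 2.6 / (2.6 + 2.4) = 0.52.
So consumers bear ≈ 0.52 × $6 = $3.12; sellers bear $2.88.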